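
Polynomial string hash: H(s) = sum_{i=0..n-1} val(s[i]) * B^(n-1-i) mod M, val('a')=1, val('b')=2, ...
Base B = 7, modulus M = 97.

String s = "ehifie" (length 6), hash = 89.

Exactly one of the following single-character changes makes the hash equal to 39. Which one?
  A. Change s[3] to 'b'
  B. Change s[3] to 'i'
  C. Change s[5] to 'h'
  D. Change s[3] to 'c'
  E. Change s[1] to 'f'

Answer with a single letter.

Option A: s[3]='f'->'b', delta=(2-6)*7^2 mod 97 = 95, hash=89+95 mod 97 = 87
Option B: s[3]='f'->'i', delta=(9-6)*7^2 mod 97 = 50, hash=89+50 mod 97 = 42
Option C: s[5]='e'->'h', delta=(8-5)*7^0 mod 97 = 3, hash=89+3 mod 97 = 92
Option D: s[3]='f'->'c', delta=(3-6)*7^2 mod 97 = 47, hash=89+47 mod 97 = 39 <-- target
Option E: s[1]='h'->'f', delta=(6-8)*7^4 mod 97 = 48, hash=89+48 mod 97 = 40

Answer: D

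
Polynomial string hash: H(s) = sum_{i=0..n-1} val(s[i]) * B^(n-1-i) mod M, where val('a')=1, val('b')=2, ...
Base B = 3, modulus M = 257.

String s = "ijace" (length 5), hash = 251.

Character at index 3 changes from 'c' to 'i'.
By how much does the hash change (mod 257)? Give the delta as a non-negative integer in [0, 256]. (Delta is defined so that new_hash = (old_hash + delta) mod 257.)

Answer: 18

Derivation:
Delta formula: (val(new) - val(old)) * B^(n-1-k) mod M
  val('i') - val('c') = 9 - 3 = 6
  B^(n-1-k) = 3^1 mod 257 = 3
  Delta = 6 * 3 mod 257 = 18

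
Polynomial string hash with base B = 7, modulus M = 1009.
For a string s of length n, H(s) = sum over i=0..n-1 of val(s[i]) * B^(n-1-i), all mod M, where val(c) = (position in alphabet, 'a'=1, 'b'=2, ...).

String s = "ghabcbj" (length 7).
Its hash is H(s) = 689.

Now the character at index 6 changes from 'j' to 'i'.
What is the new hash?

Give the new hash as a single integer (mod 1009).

val('j') = 10, val('i') = 9
Position k = 6, exponent = n-1-k = 0
B^0 mod M = 7^0 mod 1009 = 1
Delta = (9 - 10) * 1 mod 1009 = 1008
New hash = (689 + 1008) mod 1009 = 688

Answer: 688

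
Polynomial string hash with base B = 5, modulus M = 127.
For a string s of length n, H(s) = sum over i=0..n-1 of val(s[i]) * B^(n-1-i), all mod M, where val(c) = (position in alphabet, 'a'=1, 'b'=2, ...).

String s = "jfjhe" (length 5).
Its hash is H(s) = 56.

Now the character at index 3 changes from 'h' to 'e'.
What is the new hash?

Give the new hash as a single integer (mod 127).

Answer: 41

Derivation:
val('h') = 8, val('e') = 5
Position k = 3, exponent = n-1-k = 1
B^1 mod M = 5^1 mod 127 = 5
Delta = (5 - 8) * 5 mod 127 = 112
New hash = (56 + 112) mod 127 = 41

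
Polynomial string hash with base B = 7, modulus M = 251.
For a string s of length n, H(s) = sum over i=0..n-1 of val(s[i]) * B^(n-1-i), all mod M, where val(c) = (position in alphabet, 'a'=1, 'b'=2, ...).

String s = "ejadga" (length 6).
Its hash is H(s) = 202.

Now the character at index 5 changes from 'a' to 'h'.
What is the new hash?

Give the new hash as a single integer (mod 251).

val('a') = 1, val('h') = 8
Position k = 5, exponent = n-1-k = 0
B^0 mod M = 7^0 mod 251 = 1
Delta = (8 - 1) * 1 mod 251 = 7
New hash = (202 + 7) mod 251 = 209

Answer: 209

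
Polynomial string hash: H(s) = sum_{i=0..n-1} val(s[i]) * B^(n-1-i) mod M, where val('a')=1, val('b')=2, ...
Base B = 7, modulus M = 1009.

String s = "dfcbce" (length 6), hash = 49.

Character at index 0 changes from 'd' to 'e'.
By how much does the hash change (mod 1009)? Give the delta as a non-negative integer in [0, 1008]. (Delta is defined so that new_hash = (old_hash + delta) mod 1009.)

Delta formula: (val(new) - val(old)) * B^(n-1-k) mod M
  val('e') - val('d') = 5 - 4 = 1
  B^(n-1-k) = 7^5 mod 1009 = 663
  Delta = 1 * 663 mod 1009 = 663

Answer: 663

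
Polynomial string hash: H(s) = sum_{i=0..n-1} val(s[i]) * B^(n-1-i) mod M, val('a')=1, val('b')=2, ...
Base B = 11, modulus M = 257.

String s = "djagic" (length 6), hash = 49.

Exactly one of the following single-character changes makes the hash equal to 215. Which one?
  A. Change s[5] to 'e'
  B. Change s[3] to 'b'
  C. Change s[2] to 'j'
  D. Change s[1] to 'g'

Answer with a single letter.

Option A: s[5]='c'->'e', delta=(5-3)*11^0 mod 257 = 2, hash=49+2 mod 257 = 51
Option B: s[3]='g'->'b', delta=(2-7)*11^2 mod 257 = 166, hash=49+166 mod 257 = 215 <-- target
Option C: s[2]='a'->'j', delta=(10-1)*11^3 mod 257 = 157, hash=49+157 mod 257 = 206
Option D: s[1]='j'->'g', delta=(7-10)*11^4 mod 257 = 24, hash=49+24 mod 257 = 73

Answer: B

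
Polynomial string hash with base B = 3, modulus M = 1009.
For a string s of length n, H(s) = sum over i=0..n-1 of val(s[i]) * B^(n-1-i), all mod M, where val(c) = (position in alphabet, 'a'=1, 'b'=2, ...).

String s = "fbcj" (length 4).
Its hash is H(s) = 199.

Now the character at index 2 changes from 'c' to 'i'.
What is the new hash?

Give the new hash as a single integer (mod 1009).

Answer: 217

Derivation:
val('c') = 3, val('i') = 9
Position k = 2, exponent = n-1-k = 1
B^1 mod M = 3^1 mod 1009 = 3
Delta = (9 - 3) * 3 mod 1009 = 18
New hash = (199 + 18) mod 1009 = 217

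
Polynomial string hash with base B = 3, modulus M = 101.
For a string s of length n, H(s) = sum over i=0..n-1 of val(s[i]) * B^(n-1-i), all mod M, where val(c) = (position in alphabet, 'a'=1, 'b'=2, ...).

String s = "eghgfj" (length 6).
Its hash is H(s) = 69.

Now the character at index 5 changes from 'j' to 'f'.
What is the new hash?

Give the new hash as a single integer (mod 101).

Answer: 65

Derivation:
val('j') = 10, val('f') = 6
Position k = 5, exponent = n-1-k = 0
B^0 mod M = 3^0 mod 101 = 1
Delta = (6 - 10) * 1 mod 101 = 97
New hash = (69 + 97) mod 101 = 65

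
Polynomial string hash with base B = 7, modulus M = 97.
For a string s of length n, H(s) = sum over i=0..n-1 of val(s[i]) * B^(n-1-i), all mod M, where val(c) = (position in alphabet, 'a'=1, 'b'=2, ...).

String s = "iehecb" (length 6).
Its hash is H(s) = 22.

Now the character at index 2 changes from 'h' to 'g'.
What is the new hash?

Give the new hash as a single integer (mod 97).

Answer: 67

Derivation:
val('h') = 8, val('g') = 7
Position k = 2, exponent = n-1-k = 3
B^3 mod M = 7^3 mod 97 = 52
Delta = (7 - 8) * 52 mod 97 = 45
New hash = (22 + 45) mod 97 = 67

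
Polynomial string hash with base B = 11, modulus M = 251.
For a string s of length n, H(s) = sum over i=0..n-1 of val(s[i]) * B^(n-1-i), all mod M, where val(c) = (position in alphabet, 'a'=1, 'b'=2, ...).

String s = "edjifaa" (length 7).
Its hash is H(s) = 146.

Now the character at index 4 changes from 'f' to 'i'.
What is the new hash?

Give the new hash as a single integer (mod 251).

Answer: 7

Derivation:
val('f') = 6, val('i') = 9
Position k = 4, exponent = n-1-k = 2
B^2 mod M = 11^2 mod 251 = 121
Delta = (9 - 6) * 121 mod 251 = 112
New hash = (146 + 112) mod 251 = 7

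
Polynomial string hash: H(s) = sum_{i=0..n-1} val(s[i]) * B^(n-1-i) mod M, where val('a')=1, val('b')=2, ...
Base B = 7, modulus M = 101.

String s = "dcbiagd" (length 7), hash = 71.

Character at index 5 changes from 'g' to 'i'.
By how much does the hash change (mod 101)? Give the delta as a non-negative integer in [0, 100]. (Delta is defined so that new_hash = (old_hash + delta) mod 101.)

Answer: 14

Derivation:
Delta formula: (val(new) - val(old)) * B^(n-1-k) mod M
  val('i') - val('g') = 9 - 7 = 2
  B^(n-1-k) = 7^1 mod 101 = 7
  Delta = 2 * 7 mod 101 = 14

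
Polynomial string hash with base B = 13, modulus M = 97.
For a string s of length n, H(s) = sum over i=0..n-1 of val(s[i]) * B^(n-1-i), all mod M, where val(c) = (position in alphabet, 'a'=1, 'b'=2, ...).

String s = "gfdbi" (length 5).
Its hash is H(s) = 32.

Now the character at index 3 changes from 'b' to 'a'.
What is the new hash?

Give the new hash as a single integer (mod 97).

val('b') = 2, val('a') = 1
Position k = 3, exponent = n-1-k = 1
B^1 mod M = 13^1 mod 97 = 13
Delta = (1 - 2) * 13 mod 97 = 84
New hash = (32 + 84) mod 97 = 19

Answer: 19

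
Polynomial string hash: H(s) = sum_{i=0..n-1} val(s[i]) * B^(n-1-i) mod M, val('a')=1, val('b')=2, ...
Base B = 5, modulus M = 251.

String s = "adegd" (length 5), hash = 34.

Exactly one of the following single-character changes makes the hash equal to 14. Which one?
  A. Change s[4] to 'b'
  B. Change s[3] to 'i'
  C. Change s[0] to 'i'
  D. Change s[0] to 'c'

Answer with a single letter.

Answer: C

Derivation:
Option A: s[4]='d'->'b', delta=(2-4)*5^0 mod 251 = 249, hash=34+249 mod 251 = 32
Option B: s[3]='g'->'i', delta=(9-7)*5^1 mod 251 = 10, hash=34+10 mod 251 = 44
Option C: s[0]='a'->'i', delta=(9-1)*5^4 mod 251 = 231, hash=34+231 mod 251 = 14 <-- target
Option D: s[0]='a'->'c', delta=(3-1)*5^4 mod 251 = 246, hash=34+246 mod 251 = 29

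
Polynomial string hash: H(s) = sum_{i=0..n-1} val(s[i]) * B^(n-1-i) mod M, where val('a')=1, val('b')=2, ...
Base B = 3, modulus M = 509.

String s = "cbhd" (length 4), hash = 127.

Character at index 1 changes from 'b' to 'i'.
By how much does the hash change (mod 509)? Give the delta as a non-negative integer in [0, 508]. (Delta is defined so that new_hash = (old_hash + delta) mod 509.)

Delta formula: (val(new) - val(old)) * B^(n-1-k) mod M
  val('i') - val('b') = 9 - 2 = 7
  B^(n-1-k) = 3^2 mod 509 = 9
  Delta = 7 * 9 mod 509 = 63

Answer: 63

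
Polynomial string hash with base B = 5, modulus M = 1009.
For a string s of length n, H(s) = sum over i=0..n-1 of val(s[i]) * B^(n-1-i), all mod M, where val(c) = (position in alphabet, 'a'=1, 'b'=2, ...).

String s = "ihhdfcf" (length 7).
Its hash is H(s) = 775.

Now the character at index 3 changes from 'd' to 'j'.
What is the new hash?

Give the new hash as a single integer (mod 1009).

Answer: 516

Derivation:
val('d') = 4, val('j') = 10
Position k = 3, exponent = n-1-k = 3
B^3 mod M = 5^3 mod 1009 = 125
Delta = (10 - 4) * 125 mod 1009 = 750
New hash = (775 + 750) mod 1009 = 516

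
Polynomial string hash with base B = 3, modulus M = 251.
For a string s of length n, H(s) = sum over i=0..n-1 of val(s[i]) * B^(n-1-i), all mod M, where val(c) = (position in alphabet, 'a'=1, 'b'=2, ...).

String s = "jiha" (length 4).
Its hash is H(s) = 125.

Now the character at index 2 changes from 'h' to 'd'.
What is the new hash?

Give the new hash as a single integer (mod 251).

Answer: 113

Derivation:
val('h') = 8, val('d') = 4
Position k = 2, exponent = n-1-k = 1
B^1 mod M = 3^1 mod 251 = 3
Delta = (4 - 8) * 3 mod 251 = 239
New hash = (125 + 239) mod 251 = 113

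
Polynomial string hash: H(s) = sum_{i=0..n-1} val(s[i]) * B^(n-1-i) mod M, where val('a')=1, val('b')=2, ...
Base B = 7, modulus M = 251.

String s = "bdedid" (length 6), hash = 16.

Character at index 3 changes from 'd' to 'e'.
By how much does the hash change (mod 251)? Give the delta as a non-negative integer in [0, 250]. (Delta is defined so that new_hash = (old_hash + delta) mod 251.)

Delta formula: (val(new) - val(old)) * B^(n-1-k) mod M
  val('e') - val('d') = 5 - 4 = 1
  B^(n-1-k) = 7^2 mod 251 = 49
  Delta = 1 * 49 mod 251 = 49

Answer: 49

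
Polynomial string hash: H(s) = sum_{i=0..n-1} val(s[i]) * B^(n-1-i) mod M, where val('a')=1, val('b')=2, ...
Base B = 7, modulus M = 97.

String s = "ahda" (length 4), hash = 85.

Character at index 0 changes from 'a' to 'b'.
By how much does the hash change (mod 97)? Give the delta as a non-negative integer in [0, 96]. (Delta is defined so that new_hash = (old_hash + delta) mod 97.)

Answer: 52

Derivation:
Delta formula: (val(new) - val(old)) * B^(n-1-k) mod M
  val('b') - val('a') = 2 - 1 = 1
  B^(n-1-k) = 7^3 mod 97 = 52
  Delta = 1 * 52 mod 97 = 52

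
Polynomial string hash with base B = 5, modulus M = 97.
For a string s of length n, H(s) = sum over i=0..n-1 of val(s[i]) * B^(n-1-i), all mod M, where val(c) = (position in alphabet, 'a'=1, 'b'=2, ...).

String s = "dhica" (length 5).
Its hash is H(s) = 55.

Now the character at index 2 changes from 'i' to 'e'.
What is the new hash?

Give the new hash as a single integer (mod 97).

val('i') = 9, val('e') = 5
Position k = 2, exponent = n-1-k = 2
B^2 mod M = 5^2 mod 97 = 25
Delta = (5 - 9) * 25 mod 97 = 94
New hash = (55 + 94) mod 97 = 52

Answer: 52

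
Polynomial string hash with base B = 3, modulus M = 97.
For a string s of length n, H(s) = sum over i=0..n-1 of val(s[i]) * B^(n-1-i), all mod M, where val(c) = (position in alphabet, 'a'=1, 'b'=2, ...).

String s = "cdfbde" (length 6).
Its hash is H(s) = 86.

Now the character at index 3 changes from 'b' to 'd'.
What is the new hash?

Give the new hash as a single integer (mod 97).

Answer: 7

Derivation:
val('b') = 2, val('d') = 4
Position k = 3, exponent = n-1-k = 2
B^2 mod M = 3^2 mod 97 = 9
Delta = (4 - 2) * 9 mod 97 = 18
New hash = (86 + 18) mod 97 = 7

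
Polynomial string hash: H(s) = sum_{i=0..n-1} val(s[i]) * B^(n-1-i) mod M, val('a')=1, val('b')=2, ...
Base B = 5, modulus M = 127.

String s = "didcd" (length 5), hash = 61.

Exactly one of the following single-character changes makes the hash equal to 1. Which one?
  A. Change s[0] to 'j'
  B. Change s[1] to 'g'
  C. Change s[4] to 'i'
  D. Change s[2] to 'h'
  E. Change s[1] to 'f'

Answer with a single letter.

Option A: s[0]='d'->'j', delta=(10-4)*5^4 mod 127 = 67, hash=61+67 mod 127 = 1 <-- target
Option B: s[1]='i'->'g', delta=(7-9)*5^3 mod 127 = 4, hash=61+4 mod 127 = 65
Option C: s[4]='d'->'i', delta=(9-4)*5^0 mod 127 = 5, hash=61+5 mod 127 = 66
Option D: s[2]='d'->'h', delta=(8-4)*5^2 mod 127 = 100, hash=61+100 mod 127 = 34
Option E: s[1]='i'->'f', delta=(6-9)*5^3 mod 127 = 6, hash=61+6 mod 127 = 67

Answer: A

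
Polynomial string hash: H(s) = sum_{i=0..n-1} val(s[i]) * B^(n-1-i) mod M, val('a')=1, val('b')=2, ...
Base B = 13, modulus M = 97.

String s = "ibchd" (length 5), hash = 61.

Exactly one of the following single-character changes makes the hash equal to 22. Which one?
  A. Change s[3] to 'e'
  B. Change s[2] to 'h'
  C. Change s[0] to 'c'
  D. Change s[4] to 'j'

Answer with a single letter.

Answer: A

Derivation:
Option A: s[3]='h'->'e', delta=(5-8)*13^1 mod 97 = 58, hash=61+58 mod 97 = 22 <-- target
Option B: s[2]='c'->'h', delta=(8-3)*13^2 mod 97 = 69, hash=61+69 mod 97 = 33
Option C: s[0]='i'->'c', delta=(3-9)*13^4 mod 97 = 33, hash=61+33 mod 97 = 94
Option D: s[4]='d'->'j', delta=(10-4)*13^0 mod 97 = 6, hash=61+6 mod 97 = 67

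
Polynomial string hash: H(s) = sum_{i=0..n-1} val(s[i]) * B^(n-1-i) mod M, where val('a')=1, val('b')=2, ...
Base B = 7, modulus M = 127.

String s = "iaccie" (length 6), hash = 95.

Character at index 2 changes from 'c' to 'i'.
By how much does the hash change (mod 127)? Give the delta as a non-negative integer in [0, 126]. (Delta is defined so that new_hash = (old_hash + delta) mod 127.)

Delta formula: (val(new) - val(old)) * B^(n-1-k) mod M
  val('i') - val('c') = 9 - 3 = 6
  B^(n-1-k) = 7^3 mod 127 = 89
  Delta = 6 * 89 mod 127 = 26

Answer: 26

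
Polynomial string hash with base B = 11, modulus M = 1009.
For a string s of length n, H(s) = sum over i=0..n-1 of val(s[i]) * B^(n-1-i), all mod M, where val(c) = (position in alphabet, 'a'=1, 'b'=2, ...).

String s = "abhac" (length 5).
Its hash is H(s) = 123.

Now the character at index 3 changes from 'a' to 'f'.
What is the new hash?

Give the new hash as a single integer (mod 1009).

val('a') = 1, val('f') = 6
Position k = 3, exponent = n-1-k = 1
B^1 mod M = 11^1 mod 1009 = 11
Delta = (6 - 1) * 11 mod 1009 = 55
New hash = (123 + 55) mod 1009 = 178

Answer: 178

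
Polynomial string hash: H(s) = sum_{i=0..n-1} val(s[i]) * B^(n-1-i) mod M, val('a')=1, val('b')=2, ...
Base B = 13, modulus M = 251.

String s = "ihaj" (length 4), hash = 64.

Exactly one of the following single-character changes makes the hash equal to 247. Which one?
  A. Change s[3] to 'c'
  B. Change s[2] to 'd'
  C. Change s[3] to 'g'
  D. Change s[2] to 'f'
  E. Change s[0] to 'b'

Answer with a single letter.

Option A: s[3]='j'->'c', delta=(3-10)*13^0 mod 251 = 244, hash=64+244 mod 251 = 57
Option B: s[2]='a'->'d', delta=(4-1)*13^1 mod 251 = 39, hash=64+39 mod 251 = 103
Option C: s[3]='j'->'g', delta=(7-10)*13^0 mod 251 = 248, hash=64+248 mod 251 = 61
Option D: s[2]='a'->'f', delta=(6-1)*13^1 mod 251 = 65, hash=64+65 mod 251 = 129
Option E: s[0]='i'->'b', delta=(2-9)*13^3 mod 251 = 183, hash=64+183 mod 251 = 247 <-- target

Answer: E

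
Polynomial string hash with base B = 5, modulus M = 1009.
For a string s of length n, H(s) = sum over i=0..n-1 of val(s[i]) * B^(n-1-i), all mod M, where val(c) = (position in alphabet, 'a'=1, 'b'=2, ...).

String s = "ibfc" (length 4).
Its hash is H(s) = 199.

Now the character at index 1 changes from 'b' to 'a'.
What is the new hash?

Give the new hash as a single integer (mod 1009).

Answer: 174

Derivation:
val('b') = 2, val('a') = 1
Position k = 1, exponent = n-1-k = 2
B^2 mod M = 5^2 mod 1009 = 25
Delta = (1 - 2) * 25 mod 1009 = 984
New hash = (199 + 984) mod 1009 = 174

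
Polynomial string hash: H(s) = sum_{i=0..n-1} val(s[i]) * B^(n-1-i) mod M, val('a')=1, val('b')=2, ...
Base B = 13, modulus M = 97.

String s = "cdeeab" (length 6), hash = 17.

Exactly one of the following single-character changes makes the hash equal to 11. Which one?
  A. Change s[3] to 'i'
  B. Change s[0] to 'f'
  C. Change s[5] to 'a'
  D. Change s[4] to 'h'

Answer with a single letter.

Option A: s[3]='e'->'i', delta=(9-5)*13^2 mod 97 = 94, hash=17+94 mod 97 = 14
Option B: s[0]='c'->'f', delta=(6-3)*13^5 mod 97 = 28, hash=17+28 mod 97 = 45
Option C: s[5]='b'->'a', delta=(1-2)*13^0 mod 97 = 96, hash=17+96 mod 97 = 16
Option D: s[4]='a'->'h', delta=(8-1)*13^1 mod 97 = 91, hash=17+91 mod 97 = 11 <-- target

Answer: D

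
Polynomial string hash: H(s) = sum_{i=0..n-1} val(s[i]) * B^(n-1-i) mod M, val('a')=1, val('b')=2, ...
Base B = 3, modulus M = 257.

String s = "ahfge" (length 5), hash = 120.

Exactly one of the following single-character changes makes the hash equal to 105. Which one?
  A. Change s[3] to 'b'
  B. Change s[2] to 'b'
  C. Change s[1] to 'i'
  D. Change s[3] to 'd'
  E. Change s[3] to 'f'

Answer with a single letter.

Option A: s[3]='g'->'b', delta=(2-7)*3^1 mod 257 = 242, hash=120+242 mod 257 = 105 <-- target
Option B: s[2]='f'->'b', delta=(2-6)*3^2 mod 257 = 221, hash=120+221 mod 257 = 84
Option C: s[1]='h'->'i', delta=(9-8)*3^3 mod 257 = 27, hash=120+27 mod 257 = 147
Option D: s[3]='g'->'d', delta=(4-7)*3^1 mod 257 = 248, hash=120+248 mod 257 = 111
Option E: s[3]='g'->'f', delta=(6-7)*3^1 mod 257 = 254, hash=120+254 mod 257 = 117

Answer: A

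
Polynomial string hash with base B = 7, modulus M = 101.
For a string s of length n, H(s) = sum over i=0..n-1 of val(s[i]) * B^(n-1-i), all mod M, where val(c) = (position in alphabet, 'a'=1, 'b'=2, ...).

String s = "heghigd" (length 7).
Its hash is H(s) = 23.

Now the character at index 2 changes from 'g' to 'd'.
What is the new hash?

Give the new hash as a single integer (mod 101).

val('g') = 7, val('d') = 4
Position k = 2, exponent = n-1-k = 4
B^4 mod M = 7^4 mod 101 = 78
Delta = (4 - 7) * 78 mod 101 = 69
New hash = (23 + 69) mod 101 = 92

Answer: 92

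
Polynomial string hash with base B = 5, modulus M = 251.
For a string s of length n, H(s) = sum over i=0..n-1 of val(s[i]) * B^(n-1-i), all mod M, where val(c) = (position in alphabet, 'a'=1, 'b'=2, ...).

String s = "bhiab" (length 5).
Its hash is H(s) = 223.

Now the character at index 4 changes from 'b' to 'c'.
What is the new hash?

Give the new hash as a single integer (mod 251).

val('b') = 2, val('c') = 3
Position k = 4, exponent = n-1-k = 0
B^0 mod M = 5^0 mod 251 = 1
Delta = (3 - 2) * 1 mod 251 = 1
New hash = (223 + 1) mod 251 = 224

Answer: 224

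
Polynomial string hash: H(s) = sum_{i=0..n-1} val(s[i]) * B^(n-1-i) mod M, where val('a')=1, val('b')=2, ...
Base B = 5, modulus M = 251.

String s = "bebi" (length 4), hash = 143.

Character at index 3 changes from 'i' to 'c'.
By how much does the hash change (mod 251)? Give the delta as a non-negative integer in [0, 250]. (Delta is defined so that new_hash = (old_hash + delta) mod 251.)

Answer: 245

Derivation:
Delta formula: (val(new) - val(old)) * B^(n-1-k) mod M
  val('c') - val('i') = 3 - 9 = -6
  B^(n-1-k) = 5^0 mod 251 = 1
  Delta = -6 * 1 mod 251 = 245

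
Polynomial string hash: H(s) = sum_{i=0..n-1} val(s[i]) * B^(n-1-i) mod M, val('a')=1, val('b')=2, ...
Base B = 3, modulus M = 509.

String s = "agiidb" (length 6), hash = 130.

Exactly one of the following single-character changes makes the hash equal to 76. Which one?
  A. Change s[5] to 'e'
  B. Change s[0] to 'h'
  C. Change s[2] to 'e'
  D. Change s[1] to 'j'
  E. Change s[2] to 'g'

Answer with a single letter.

Option A: s[5]='b'->'e', delta=(5-2)*3^0 mod 509 = 3, hash=130+3 mod 509 = 133
Option B: s[0]='a'->'h', delta=(8-1)*3^5 mod 509 = 174, hash=130+174 mod 509 = 304
Option C: s[2]='i'->'e', delta=(5-9)*3^3 mod 509 = 401, hash=130+401 mod 509 = 22
Option D: s[1]='g'->'j', delta=(10-7)*3^4 mod 509 = 243, hash=130+243 mod 509 = 373
Option E: s[2]='i'->'g', delta=(7-9)*3^3 mod 509 = 455, hash=130+455 mod 509 = 76 <-- target

Answer: E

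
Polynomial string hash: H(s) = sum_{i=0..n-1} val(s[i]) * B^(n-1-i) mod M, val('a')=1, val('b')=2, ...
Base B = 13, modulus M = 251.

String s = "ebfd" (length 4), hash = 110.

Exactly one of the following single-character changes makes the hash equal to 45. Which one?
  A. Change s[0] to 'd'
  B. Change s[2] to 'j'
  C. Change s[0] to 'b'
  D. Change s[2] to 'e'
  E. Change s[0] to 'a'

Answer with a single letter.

Answer: C

Derivation:
Option A: s[0]='e'->'d', delta=(4-5)*13^3 mod 251 = 62, hash=110+62 mod 251 = 172
Option B: s[2]='f'->'j', delta=(10-6)*13^1 mod 251 = 52, hash=110+52 mod 251 = 162
Option C: s[0]='e'->'b', delta=(2-5)*13^3 mod 251 = 186, hash=110+186 mod 251 = 45 <-- target
Option D: s[2]='f'->'e', delta=(5-6)*13^1 mod 251 = 238, hash=110+238 mod 251 = 97
Option E: s[0]='e'->'a', delta=(1-5)*13^3 mod 251 = 248, hash=110+248 mod 251 = 107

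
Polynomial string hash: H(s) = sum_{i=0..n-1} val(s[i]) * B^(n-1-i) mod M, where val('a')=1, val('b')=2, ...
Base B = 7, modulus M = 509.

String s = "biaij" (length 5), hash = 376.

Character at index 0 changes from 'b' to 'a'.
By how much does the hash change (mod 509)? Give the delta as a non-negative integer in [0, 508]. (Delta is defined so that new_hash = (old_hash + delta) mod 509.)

Answer: 144

Derivation:
Delta formula: (val(new) - val(old)) * B^(n-1-k) mod M
  val('a') - val('b') = 1 - 2 = -1
  B^(n-1-k) = 7^4 mod 509 = 365
  Delta = -1 * 365 mod 509 = 144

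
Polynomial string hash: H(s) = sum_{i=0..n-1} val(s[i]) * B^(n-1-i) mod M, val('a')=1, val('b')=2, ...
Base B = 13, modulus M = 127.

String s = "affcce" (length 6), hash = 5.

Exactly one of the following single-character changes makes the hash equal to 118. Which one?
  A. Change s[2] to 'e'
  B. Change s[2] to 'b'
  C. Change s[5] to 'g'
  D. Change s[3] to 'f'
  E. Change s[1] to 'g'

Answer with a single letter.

Option A: s[2]='f'->'e', delta=(5-6)*13^3 mod 127 = 89, hash=5+89 mod 127 = 94
Option B: s[2]='f'->'b', delta=(2-6)*13^3 mod 127 = 102, hash=5+102 mod 127 = 107
Option C: s[5]='e'->'g', delta=(7-5)*13^0 mod 127 = 2, hash=5+2 mod 127 = 7
Option D: s[3]='c'->'f', delta=(6-3)*13^2 mod 127 = 126, hash=5+126 mod 127 = 4
Option E: s[1]='f'->'g', delta=(7-6)*13^4 mod 127 = 113, hash=5+113 mod 127 = 118 <-- target

Answer: E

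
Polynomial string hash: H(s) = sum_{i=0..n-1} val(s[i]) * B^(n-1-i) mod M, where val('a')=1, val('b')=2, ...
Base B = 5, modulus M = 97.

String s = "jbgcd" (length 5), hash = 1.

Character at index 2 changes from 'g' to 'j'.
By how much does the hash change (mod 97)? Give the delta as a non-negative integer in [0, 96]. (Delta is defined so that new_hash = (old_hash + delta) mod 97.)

Delta formula: (val(new) - val(old)) * B^(n-1-k) mod M
  val('j') - val('g') = 10 - 7 = 3
  B^(n-1-k) = 5^2 mod 97 = 25
  Delta = 3 * 25 mod 97 = 75

Answer: 75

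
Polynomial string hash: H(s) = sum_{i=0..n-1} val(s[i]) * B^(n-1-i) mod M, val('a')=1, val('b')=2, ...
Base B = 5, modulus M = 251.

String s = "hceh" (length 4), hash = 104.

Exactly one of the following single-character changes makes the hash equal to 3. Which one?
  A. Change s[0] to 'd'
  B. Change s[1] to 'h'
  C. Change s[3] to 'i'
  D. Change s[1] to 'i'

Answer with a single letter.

Option A: s[0]='h'->'d', delta=(4-8)*5^3 mod 251 = 2, hash=104+2 mod 251 = 106
Option B: s[1]='c'->'h', delta=(8-3)*5^2 mod 251 = 125, hash=104+125 mod 251 = 229
Option C: s[3]='h'->'i', delta=(9-8)*5^0 mod 251 = 1, hash=104+1 mod 251 = 105
Option D: s[1]='c'->'i', delta=(9-3)*5^2 mod 251 = 150, hash=104+150 mod 251 = 3 <-- target

Answer: D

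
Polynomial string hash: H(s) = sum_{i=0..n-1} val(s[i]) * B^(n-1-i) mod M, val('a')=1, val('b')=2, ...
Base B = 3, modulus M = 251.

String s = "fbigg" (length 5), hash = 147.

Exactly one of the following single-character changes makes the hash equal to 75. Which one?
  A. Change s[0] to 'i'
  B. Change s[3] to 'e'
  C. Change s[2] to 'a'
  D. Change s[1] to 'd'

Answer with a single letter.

Answer: C

Derivation:
Option A: s[0]='f'->'i', delta=(9-6)*3^4 mod 251 = 243, hash=147+243 mod 251 = 139
Option B: s[3]='g'->'e', delta=(5-7)*3^1 mod 251 = 245, hash=147+245 mod 251 = 141
Option C: s[2]='i'->'a', delta=(1-9)*3^2 mod 251 = 179, hash=147+179 mod 251 = 75 <-- target
Option D: s[1]='b'->'d', delta=(4-2)*3^3 mod 251 = 54, hash=147+54 mod 251 = 201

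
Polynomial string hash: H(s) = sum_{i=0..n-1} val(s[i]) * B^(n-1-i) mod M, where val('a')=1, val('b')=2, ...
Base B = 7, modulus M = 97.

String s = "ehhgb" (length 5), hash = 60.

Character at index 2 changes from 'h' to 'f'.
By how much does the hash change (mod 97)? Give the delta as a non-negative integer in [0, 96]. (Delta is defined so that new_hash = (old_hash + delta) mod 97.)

Delta formula: (val(new) - val(old)) * B^(n-1-k) mod M
  val('f') - val('h') = 6 - 8 = -2
  B^(n-1-k) = 7^2 mod 97 = 49
  Delta = -2 * 49 mod 97 = 96

Answer: 96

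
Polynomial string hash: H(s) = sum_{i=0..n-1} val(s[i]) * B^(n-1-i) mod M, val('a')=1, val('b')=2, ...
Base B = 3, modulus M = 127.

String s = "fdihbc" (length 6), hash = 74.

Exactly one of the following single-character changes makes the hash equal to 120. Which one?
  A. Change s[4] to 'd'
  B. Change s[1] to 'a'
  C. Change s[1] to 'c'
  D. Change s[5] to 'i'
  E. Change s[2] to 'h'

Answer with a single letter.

Answer: C

Derivation:
Option A: s[4]='b'->'d', delta=(4-2)*3^1 mod 127 = 6, hash=74+6 mod 127 = 80
Option B: s[1]='d'->'a', delta=(1-4)*3^4 mod 127 = 11, hash=74+11 mod 127 = 85
Option C: s[1]='d'->'c', delta=(3-4)*3^4 mod 127 = 46, hash=74+46 mod 127 = 120 <-- target
Option D: s[5]='c'->'i', delta=(9-3)*3^0 mod 127 = 6, hash=74+6 mod 127 = 80
Option E: s[2]='i'->'h', delta=(8-9)*3^3 mod 127 = 100, hash=74+100 mod 127 = 47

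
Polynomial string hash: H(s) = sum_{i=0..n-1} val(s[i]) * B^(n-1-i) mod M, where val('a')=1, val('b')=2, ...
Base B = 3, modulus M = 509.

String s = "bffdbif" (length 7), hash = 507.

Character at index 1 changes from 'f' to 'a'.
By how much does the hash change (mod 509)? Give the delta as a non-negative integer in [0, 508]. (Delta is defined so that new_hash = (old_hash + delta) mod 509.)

Answer: 312

Derivation:
Delta formula: (val(new) - val(old)) * B^(n-1-k) mod M
  val('a') - val('f') = 1 - 6 = -5
  B^(n-1-k) = 3^5 mod 509 = 243
  Delta = -5 * 243 mod 509 = 312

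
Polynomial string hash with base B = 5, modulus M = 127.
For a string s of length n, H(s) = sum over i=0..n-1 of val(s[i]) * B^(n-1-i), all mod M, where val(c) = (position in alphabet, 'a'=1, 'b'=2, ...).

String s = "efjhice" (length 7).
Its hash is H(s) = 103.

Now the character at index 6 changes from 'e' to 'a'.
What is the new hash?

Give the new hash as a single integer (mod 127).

val('e') = 5, val('a') = 1
Position k = 6, exponent = n-1-k = 0
B^0 mod M = 5^0 mod 127 = 1
Delta = (1 - 5) * 1 mod 127 = 123
New hash = (103 + 123) mod 127 = 99

Answer: 99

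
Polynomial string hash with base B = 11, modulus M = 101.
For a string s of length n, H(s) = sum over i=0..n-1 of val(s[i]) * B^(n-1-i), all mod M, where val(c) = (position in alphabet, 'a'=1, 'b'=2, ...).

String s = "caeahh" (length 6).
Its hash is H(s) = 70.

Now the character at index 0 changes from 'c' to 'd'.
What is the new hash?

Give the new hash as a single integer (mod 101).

val('c') = 3, val('d') = 4
Position k = 0, exponent = n-1-k = 5
B^5 mod M = 11^5 mod 101 = 57
Delta = (4 - 3) * 57 mod 101 = 57
New hash = (70 + 57) mod 101 = 26

Answer: 26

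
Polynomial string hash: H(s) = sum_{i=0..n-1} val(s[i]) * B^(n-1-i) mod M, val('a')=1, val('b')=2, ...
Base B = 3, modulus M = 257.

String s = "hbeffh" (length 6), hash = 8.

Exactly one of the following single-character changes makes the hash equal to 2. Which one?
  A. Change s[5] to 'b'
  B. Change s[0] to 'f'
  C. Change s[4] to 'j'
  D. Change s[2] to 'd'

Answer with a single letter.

Answer: A

Derivation:
Option A: s[5]='h'->'b', delta=(2-8)*3^0 mod 257 = 251, hash=8+251 mod 257 = 2 <-- target
Option B: s[0]='h'->'f', delta=(6-8)*3^5 mod 257 = 28, hash=8+28 mod 257 = 36
Option C: s[4]='f'->'j', delta=(10-6)*3^1 mod 257 = 12, hash=8+12 mod 257 = 20
Option D: s[2]='e'->'d', delta=(4-5)*3^3 mod 257 = 230, hash=8+230 mod 257 = 238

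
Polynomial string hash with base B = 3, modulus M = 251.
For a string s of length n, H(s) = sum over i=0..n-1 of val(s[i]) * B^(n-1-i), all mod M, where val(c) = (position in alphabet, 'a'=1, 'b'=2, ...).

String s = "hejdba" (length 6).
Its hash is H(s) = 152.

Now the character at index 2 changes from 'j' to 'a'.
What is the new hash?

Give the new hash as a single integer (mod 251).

val('j') = 10, val('a') = 1
Position k = 2, exponent = n-1-k = 3
B^3 mod M = 3^3 mod 251 = 27
Delta = (1 - 10) * 27 mod 251 = 8
New hash = (152 + 8) mod 251 = 160

Answer: 160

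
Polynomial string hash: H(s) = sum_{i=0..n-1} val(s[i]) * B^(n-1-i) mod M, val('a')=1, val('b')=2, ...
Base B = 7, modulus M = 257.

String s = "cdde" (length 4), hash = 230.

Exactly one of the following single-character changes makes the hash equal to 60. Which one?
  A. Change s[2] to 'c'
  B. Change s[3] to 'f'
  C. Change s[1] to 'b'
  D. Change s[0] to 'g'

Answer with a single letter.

Answer: D

Derivation:
Option A: s[2]='d'->'c', delta=(3-4)*7^1 mod 257 = 250, hash=230+250 mod 257 = 223
Option B: s[3]='e'->'f', delta=(6-5)*7^0 mod 257 = 1, hash=230+1 mod 257 = 231
Option C: s[1]='d'->'b', delta=(2-4)*7^2 mod 257 = 159, hash=230+159 mod 257 = 132
Option D: s[0]='c'->'g', delta=(7-3)*7^3 mod 257 = 87, hash=230+87 mod 257 = 60 <-- target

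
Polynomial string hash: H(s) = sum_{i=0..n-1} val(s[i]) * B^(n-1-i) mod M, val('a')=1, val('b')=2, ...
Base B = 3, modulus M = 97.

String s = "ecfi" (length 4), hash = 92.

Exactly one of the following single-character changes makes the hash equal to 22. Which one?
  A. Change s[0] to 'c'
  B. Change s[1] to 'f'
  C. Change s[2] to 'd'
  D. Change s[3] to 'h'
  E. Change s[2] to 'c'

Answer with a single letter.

Option A: s[0]='e'->'c', delta=(3-5)*3^3 mod 97 = 43, hash=92+43 mod 97 = 38
Option B: s[1]='c'->'f', delta=(6-3)*3^2 mod 97 = 27, hash=92+27 mod 97 = 22 <-- target
Option C: s[2]='f'->'d', delta=(4-6)*3^1 mod 97 = 91, hash=92+91 mod 97 = 86
Option D: s[3]='i'->'h', delta=(8-9)*3^0 mod 97 = 96, hash=92+96 mod 97 = 91
Option E: s[2]='f'->'c', delta=(3-6)*3^1 mod 97 = 88, hash=92+88 mod 97 = 83

Answer: B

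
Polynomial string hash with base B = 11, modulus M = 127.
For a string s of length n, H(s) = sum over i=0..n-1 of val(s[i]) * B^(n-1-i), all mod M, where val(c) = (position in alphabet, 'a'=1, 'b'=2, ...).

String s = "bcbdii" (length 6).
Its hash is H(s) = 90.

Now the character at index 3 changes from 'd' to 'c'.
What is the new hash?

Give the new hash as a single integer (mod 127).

Answer: 96

Derivation:
val('d') = 4, val('c') = 3
Position k = 3, exponent = n-1-k = 2
B^2 mod M = 11^2 mod 127 = 121
Delta = (3 - 4) * 121 mod 127 = 6
New hash = (90 + 6) mod 127 = 96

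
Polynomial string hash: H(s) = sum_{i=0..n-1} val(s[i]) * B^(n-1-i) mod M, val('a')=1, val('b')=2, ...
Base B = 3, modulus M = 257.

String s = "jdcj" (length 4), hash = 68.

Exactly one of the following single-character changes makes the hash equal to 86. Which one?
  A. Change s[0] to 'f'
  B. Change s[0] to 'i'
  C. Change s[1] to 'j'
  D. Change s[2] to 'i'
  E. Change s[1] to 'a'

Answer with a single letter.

Option A: s[0]='j'->'f', delta=(6-10)*3^3 mod 257 = 149, hash=68+149 mod 257 = 217
Option B: s[0]='j'->'i', delta=(9-10)*3^3 mod 257 = 230, hash=68+230 mod 257 = 41
Option C: s[1]='d'->'j', delta=(10-4)*3^2 mod 257 = 54, hash=68+54 mod 257 = 122
Option D: s[2]='c'->'i', delta=(9-3)*3^1 mod 257 = 18, hash=68+18 mod 257 = 86 <-- target
Option E: s[1]='d'->'a', delta=(1-4)*3^2 mod 257 = 230, hash=68+230 mod 257 = 41

Answer: D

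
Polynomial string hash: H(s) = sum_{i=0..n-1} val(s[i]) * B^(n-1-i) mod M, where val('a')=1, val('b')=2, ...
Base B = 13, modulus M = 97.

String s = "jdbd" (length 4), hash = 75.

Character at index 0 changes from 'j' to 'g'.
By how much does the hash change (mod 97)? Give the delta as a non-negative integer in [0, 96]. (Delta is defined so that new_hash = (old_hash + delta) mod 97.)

Delta formula: (val(new) - val(old)) * B^(n-1-k) mod M
  val('g') - val('j') = 7 - 10 = -3
  B^(n-1-k) = 13^3 mod 97 = 63
  Delta = -3 * 63 mod 97 = 5

Answer: 5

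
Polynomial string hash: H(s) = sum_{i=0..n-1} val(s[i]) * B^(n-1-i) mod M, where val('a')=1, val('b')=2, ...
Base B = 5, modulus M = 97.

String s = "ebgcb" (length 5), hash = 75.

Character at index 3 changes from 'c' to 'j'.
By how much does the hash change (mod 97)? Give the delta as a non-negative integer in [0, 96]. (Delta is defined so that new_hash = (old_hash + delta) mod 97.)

Answer: 35

Derivation:
Delta formula: (val(new) - val(old)) * B^(n-1-k) mod M
  val('j') - val('c') = 10 - 3 = 7
  B^(n-1-k) = 5^1 mod 97 = 5
  Delta = 7 * 5 mod 97 = 35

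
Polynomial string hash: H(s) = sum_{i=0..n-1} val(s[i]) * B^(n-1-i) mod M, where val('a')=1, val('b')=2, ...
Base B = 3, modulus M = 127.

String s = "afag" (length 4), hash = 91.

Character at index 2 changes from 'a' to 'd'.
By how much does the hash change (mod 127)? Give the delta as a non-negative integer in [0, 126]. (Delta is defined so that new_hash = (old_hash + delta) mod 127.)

Answer: 9

Derivation:
Delta formula: (val(new) - val(old)) * B^(n-1-k) mod M
  val('d') - val('a') = 4 - 1 = 3
  B^(n-1-k) = 3^1 mod 127 = 3
  Delta = 3 * 3 mod 127 = 9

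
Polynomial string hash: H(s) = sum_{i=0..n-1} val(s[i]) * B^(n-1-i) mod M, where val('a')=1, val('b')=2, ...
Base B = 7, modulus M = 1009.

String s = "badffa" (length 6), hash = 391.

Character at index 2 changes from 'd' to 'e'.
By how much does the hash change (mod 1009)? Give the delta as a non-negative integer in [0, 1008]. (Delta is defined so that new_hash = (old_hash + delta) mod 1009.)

Answer: 343

Derivation:
Delta formula: (val(new) - val(old)) * B^(n-1-k) mod M
  val('e') - val('d') = 5 - 4 = 1
  B^(n-1-k) = 7^3 mod 1009 = 343
  Delta = 1 * 343 mod 1009 = 343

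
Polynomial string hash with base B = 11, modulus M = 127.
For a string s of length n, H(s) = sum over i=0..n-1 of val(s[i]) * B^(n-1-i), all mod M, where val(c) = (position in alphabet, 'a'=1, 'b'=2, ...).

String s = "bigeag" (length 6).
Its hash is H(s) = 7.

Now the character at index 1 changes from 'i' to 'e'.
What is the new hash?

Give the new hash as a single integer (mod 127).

val('i') = 9, val('e') = 5
Position k = 1, exponent = n-1-k = 4
B^4 mod M = 11^4 mod 127 = 36
Delta = (5 - 9) * 36 mod 127 = 110
New hash = (7 + 110) mod 127 = 117

Answer: 117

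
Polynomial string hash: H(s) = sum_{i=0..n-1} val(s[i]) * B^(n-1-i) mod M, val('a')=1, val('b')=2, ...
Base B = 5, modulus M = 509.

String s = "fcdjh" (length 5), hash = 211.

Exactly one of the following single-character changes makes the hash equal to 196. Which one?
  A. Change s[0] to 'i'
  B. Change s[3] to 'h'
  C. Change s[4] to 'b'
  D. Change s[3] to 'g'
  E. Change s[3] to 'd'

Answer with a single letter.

Option A: s[0]='f'->'i', delta=(9-6)*5^4 mod 509 = 348, hash=211+348 mod 509 = 50
Option B: s[3]='j'->'h', delta=(8-10)*5^1 mod 509 = 499, hash=211+499 mod 509 = 201
Option C: s[4]='h'->'b', delta=(2-8)*5^0 mod 509 = 503, hash=211+503 mod 509 = 205
Option D: s[3]='j'->'g', delta=(7-10)*5^1 mod 509 = 494, hash=211+494 mod 509 = 196 <-- target
Option E: s[3]='j'->'d', delta=(4-10)*5^1 mod 509 = 479, hash=211+479 mod 509 = 181

Answer: D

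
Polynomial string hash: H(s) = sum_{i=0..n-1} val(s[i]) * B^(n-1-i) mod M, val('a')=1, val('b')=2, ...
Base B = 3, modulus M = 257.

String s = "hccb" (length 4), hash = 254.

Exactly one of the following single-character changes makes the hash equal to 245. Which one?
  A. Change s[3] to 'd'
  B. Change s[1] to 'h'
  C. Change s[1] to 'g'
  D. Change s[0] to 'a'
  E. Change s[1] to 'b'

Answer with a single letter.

Option A: s[3]='b'->'d', delta=(4-2)*3^0 mod 257 = 2, hash=254+2 mod 257 = 256
Option B: s[1]='c'->'h', delta=(8-3)*3^2 mod 257 = 45, hash=254+45 mod 257 = 42
Option C: s[1]='c'->'g', delta=(7-3)*3^2 mod 257 = 36, hash=254+36 mod 257 = 33
Option D: s[0]='h'->'a', delta=(1-8)*3^3 mod 257 = 68, hash=254+68 mod 257 = 65
Option E: s[1]='c'->'b', delta=(2-3)*3^2 mod 257 = 248, hash=254+248 mod 257 = 245 <-- target

Answer: E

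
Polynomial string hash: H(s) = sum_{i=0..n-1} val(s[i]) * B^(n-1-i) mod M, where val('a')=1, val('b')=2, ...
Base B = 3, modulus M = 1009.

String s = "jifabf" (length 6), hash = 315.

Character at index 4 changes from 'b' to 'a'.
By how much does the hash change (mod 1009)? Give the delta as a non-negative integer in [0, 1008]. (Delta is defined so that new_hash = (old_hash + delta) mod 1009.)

Answer: 1006

Derivation:
Delta formula: (val(new) - val(old)) * B^(n-1-k) mod M
  val('a') - val('b') = 1 - 2 = -1
  B^(n-1-k) = 3^1 mod 1009 = 3
  Delta = -1 * 3 mod 1009 = 1006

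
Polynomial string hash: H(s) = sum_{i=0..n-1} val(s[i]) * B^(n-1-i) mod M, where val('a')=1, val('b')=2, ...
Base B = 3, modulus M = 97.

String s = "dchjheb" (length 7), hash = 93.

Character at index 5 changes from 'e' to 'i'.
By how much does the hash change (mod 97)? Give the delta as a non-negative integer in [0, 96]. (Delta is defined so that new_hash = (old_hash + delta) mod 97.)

Answer: 12

Derivation:
Delta formula: (val(new) - val(old)) * B^(n-1-k) mod M
  val('i') - val('e') = 9 - 5 = 4
  B^(n-1-k) = 3^1 mod 97 = 3
  Delta = 4 * 3 mod 97 = 12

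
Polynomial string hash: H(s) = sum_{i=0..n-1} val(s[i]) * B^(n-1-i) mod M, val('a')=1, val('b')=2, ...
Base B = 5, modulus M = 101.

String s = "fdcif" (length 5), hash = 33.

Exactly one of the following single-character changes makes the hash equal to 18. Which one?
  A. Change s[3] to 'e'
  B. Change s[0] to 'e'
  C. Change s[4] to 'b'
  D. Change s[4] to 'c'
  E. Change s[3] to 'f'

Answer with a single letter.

Answer: E

Derivation:
Option A: s[3]='i'->'e', delta=(5-9)*5^1 mod 101 = 81, hash=33+81 mod 101 = 13
Option B: s[0]='f'->'e', delta=(5-6)*5^4 mod 101 = 82, hash=33+82 mod 101 = 14
Option C: s[4]='f'->'b', delta=(2-6)*5^0 mod 101 = 97, hash=33+97 mod 101 = 29
Option D: s[4]='f'->'c', delta=(3-6)*5^0 mod 101 = 98, hash=33+98 mod 101 = 30
Option E: s[3]='i'->'f', delta=(6-9)*5^1 mod 101 = 86, hash=33+86 mod 101 = 18 <-- target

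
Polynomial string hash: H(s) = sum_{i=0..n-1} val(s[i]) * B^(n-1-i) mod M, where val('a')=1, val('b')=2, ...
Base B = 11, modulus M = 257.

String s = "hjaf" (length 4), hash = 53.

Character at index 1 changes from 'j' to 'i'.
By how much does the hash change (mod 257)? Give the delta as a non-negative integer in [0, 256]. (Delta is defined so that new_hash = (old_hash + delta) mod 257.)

Delta formula: (val(new) - val(old)) * B^(n-1-k) mod M
  val('i') - val('j') = 9 - 10 = -1
  B^(n-1-k) = 11^2 mod 257 = 121
  Delta = -1 * 121 mod 257 = 136

Answer: 136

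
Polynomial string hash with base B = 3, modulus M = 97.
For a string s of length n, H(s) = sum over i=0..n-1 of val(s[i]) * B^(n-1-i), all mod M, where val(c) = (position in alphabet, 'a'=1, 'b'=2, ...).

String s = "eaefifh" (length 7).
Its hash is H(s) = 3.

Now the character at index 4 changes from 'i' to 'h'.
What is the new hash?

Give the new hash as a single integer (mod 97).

val('i') = 9, val('h') = 8
Position k = 4, exponent = n-1-k = 2
B^2 mod M = 3^2 mod 97 = 9
Delta = (8 - 9) * 9 mod 97 = 88
New hash = (3 + 88) mod 97 = 91

Answer: 91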